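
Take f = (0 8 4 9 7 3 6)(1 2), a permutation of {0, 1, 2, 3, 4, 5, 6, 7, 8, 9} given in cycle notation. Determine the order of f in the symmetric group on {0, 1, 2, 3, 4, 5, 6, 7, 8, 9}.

14

The disjoint cycles have lengths 7, 2, 1.
The order is lcm(7, 2) = 14.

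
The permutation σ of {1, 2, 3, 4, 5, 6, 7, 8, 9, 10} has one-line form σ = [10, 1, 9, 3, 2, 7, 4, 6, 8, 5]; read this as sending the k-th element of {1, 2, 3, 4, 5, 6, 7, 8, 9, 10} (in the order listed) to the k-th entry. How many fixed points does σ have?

No element satisfies σ(x) = x, so there are 0 fixed points.

0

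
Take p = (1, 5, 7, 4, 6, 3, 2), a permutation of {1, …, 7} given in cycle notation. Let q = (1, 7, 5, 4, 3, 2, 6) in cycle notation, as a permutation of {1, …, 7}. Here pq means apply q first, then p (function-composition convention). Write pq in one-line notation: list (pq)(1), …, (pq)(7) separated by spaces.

4 3 1 2 6 5 7

Chase each element through q then p: 1 → 7 → 4; 2 → 6 → 3; 3 → 2 → 1; 4 → 3 → 2; 5 → 4 → 6; 6 → 1 → 5; 7 → 5 → 7.
So pq in one-line form is 4 3 1 2 6 5 7.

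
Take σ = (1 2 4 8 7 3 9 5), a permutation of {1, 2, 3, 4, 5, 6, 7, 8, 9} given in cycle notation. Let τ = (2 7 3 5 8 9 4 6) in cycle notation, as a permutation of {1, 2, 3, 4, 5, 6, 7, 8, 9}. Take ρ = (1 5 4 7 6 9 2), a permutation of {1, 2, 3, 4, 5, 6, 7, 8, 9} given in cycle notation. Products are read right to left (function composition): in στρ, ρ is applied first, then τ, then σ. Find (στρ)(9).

3

Chase 9: ρ(9) = 2; τ(2) = 7; σ(7) = 3. Hence (στρ)(9) = 3.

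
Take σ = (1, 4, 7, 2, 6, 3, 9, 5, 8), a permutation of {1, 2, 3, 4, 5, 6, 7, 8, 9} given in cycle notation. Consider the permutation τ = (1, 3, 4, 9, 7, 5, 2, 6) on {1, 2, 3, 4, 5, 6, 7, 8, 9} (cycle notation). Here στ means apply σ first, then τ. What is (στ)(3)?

7

First apply σ: σ(3) = 9, then τ(9) = 7. Thus (στ)(3) = 7.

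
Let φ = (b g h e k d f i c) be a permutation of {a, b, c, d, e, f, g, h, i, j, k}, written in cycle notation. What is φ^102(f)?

b

f lies in the 9-cycle (b g h e k d f i c).
Powers repeat with period 9 on this cycle, and 102 mod 9 = 3, so φ^102(f) = φ^3(f).
Stepping 3 places around the cycle: f → i → c → b.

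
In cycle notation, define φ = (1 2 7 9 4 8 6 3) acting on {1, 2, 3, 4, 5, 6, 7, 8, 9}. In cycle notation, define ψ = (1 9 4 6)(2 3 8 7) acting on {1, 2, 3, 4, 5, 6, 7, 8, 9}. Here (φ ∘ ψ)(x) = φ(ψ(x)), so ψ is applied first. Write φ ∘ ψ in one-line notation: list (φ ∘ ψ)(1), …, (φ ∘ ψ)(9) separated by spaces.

(φ ∘ ψ)(x) = φ(ψ(x)). Computing each image: φ(ψ(1)) = φ(9) = 4, φ(ψ(2)) = φ(3) = 1, φ(ψ(3)) = φ(8) = 6, φ(ψ(4)) = φ(6) = 3, φ(ψ(5)) = φ(5) = 5, φ(ψ(6)) = φ(1) = 2, φ(ψ(7)) = φ(2) = 7, φ(ψ(8)) = φ(7) = 9, φ(ψ(9)) = φ(4) = 8.
Hence φ ∘ ψ = [4 1 6 3 5 2 7 9 8].

4 1 6 3 5 2 7 9 8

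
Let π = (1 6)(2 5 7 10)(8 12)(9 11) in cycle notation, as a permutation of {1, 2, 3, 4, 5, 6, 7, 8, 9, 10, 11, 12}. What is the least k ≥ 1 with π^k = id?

The cycle type of π is (4, 2, 2, 2, 1, 1).
Since disjoint cycles commute, ord(π) = lcm(4, 2, 2, 2) = 4.

4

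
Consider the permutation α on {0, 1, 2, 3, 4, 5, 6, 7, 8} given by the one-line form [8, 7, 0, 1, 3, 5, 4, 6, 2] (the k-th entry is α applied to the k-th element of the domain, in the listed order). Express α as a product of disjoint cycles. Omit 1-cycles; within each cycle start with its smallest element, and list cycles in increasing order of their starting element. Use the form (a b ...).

(0 8 2)(1 7 6 4 3)

Iterating α from 0 gives 0 → 8 → 2 → 0; that is the 3-cycle (0 8 2).
Repeating from the next unused element and collecting all non-trivial cycles gives (0 8 2)(1 7 6 4 3).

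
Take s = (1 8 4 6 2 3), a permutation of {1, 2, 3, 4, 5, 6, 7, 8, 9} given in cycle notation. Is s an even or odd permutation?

odd

The cycle lengths are 6, 1, 1, 1.
A cycle is odd iff its length is even; s has 1 even-length cycle, so sgn(s) = (−1)^1 and s is odd.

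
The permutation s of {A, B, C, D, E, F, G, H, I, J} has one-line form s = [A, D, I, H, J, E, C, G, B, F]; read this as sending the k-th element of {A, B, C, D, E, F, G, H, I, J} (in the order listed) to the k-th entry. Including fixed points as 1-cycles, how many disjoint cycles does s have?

The cycle decomposition is (A)(B D H G C I)(E J F), which has 3 cycles (counting 1-cycles).

3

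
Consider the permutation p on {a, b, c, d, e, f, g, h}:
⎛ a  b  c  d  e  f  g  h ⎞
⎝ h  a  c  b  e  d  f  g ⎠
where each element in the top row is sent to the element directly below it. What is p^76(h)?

Tracing h → g → … returns to h after 6 steps, so h lies in a 6-cycle (a, h, g, f, d, b).
On a 6-cycle, p^6 is the identity, so p^76 = p^4 there (76 ≡ 4 mod 6).
Advancing 4 steps from h: h → g → f → d → b.

b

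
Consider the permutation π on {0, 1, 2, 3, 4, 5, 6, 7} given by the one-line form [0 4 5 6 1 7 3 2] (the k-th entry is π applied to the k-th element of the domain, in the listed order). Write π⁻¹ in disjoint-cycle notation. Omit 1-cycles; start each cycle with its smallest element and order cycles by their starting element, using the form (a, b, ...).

(1, 4)(2, 7, 5)(3, 6)

First write π in disjoint cycles: (1, 4)(2, 5, 7)(3, 6).
The inverse reverses every cycle; in canonical form, π⁻¹ = (1, 4)(2, 7, 5)(3, 6).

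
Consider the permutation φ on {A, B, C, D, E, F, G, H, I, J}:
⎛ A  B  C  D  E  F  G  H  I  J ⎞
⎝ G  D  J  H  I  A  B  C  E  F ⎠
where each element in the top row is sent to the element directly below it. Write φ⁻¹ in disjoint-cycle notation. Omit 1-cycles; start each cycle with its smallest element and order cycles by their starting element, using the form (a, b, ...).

(A, F, J, C, H, D, B, G)(E, I)

The cycle decomposition of φ is (A, G, B, D, H, C, J, F)(E, I).
The inverse reverses every cycle; in canonical form, φ⁻¹ = (A, F, J, C, H, D, B, G)(E, I).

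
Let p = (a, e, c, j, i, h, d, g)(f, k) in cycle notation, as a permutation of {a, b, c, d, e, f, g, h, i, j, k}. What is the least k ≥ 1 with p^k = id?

The disjoint cycles have lengths 8, 2, 1.
The order is lcm(8, 2) = 8.

8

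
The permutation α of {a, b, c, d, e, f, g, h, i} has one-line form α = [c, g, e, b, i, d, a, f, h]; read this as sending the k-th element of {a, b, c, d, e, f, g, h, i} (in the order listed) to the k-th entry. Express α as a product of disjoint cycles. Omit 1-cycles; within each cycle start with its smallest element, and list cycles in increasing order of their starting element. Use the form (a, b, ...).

Start at a and follow images: a → c → e → i → h → f → d → b → g → a, giving the cycle (a, c, e, i, h, f, d, b, g).
Continuing from each remaining unvisited element yields (a, c, e, i, h, f, d, b, g).

(a, c, e, i, h, f, d, b, g)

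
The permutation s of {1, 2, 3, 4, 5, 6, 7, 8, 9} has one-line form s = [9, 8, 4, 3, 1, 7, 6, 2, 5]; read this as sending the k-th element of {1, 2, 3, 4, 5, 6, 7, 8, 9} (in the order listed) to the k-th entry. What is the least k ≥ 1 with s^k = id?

6

The disjoint-cycle form of s has cycle lengths 3, 2, 2, 2.
The order of s is the least common multiple of its cycle lengths: lcm(3, 2, 2, 2) = 6.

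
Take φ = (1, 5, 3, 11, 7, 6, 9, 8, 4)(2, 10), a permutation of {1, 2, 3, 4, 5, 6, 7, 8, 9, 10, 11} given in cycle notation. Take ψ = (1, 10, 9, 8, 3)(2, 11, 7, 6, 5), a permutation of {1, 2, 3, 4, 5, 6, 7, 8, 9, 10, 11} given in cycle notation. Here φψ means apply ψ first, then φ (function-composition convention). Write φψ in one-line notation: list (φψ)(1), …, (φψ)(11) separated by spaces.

For each element, apply ψ then φ: 1 → 10 → 2; 2 → 11 → 7; 3 → 1 → 5; 4 → 4 → 1; 5 → 2 → 10; 6 → 5 → 3; 7 → 6 → 9; 8 → 3 → 11; 9 → 8 → 4; 10 → 9 → 8; 11 → 7 → 6.
Collecting the images, φψ = [2 7 5 1 10 3 9 11 4 8 6].

2 7 5 1 10 3 9 11 4 8 6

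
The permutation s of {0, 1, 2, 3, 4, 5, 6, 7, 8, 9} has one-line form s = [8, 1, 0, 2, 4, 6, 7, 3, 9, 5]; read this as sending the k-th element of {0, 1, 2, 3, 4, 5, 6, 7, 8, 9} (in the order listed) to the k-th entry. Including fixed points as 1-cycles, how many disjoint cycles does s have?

3

The cycle decomposition is (0, 8, 9, 5, 6, 7, 3, 2)(1)(4), which has 3 cycles (counting 1-cycles).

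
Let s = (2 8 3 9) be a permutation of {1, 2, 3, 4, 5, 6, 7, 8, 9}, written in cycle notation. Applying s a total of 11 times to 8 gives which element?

2

8 lies in the 4-cycle (2 8 3 9).
On a 4-cycle, s^4 is the identity, so s^11 = s^3 there (11 ≡ 3 mod 4).
Stepping 3 places around the cycle: 8 → 3 → 9 → 2.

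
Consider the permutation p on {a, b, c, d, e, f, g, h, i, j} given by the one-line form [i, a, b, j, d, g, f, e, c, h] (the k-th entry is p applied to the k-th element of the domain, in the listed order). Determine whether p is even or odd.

In disjoint-cycle form the cycle lengths are 4, 4, 2.
A cycle of length ℓ contributes ℓ−1 transpositions, so p is a product of 3 + 3 + 1 = 7 transpositions — odd.

odd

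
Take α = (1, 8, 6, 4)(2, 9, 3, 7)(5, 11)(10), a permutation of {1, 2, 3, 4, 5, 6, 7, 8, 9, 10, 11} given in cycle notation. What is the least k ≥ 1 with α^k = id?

The disjoint cycles have lengths 4, 4, 2, 1.
The order is lcm(4, 4, 2) = 4.

4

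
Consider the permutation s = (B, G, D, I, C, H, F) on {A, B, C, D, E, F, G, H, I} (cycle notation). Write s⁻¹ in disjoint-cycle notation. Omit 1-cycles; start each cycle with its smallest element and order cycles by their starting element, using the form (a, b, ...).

(B, F, H, C, I, D, G)

The inverse reverses each cycle.
Reversing each cycle of s and rotating so the smallest element leads gives (B, F, H, C, I, D, G).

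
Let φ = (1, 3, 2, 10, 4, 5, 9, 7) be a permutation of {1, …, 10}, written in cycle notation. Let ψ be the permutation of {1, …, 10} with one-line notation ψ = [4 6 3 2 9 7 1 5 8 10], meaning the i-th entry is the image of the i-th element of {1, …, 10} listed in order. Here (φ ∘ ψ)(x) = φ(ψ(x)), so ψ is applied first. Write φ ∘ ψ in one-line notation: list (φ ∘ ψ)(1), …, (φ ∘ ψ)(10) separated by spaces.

5 6 2 10 7 1 3 9 8 4

Chase each element through ψ then φ: 1 → 4 → 5; 2 → 6 → 6; 3 → 3 → 2; 4 → 2 → 10; 5 → 9 → 7; 6 → 7 → 1; 7 → 1 → 3; 8 → 5 → 9; 9 → 8 → 8; 10 → 10 → 4.
Collecting the images, φ ∘ ψ = [5 6 2 10 7 1 3 9 8 4].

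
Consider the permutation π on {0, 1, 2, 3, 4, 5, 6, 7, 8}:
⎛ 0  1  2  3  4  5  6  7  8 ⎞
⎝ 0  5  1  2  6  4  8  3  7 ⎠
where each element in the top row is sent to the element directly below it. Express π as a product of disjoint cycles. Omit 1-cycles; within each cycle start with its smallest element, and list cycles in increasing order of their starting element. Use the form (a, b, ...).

Start at 1 and follow images: 1 → 5 → 4 → 6 → 8 → 7 → 3 → 2 → 1, giving the cycle (1, 5, 4, 6, 8, 7, 3, 2).
Repeating from the next unused element and collecting all non-trivial cycles gives (1, 5, 4, 6, 8, 7, 3, 2).

(1, 5, 4, 6, 8, 7, 3, 2)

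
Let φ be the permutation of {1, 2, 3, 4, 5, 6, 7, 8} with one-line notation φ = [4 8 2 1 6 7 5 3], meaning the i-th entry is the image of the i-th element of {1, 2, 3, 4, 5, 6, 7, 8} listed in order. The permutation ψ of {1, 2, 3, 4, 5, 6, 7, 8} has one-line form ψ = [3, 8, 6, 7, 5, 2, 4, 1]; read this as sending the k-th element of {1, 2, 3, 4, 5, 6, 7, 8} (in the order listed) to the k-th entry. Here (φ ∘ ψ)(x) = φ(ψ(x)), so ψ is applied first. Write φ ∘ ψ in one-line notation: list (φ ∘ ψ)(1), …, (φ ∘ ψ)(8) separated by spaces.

For each element, apply ψ then φ: 1 → 3 → 2; 2 → 8 → 3; 3 → 6 → 7; 4 → 7 → 5; 5 → 5 → 6; 6 → 2 → 8; 7 → 4 → 1; 8 → 1 → 4.
Collecting the images, φ ∘ ψ = [2 3 7 5 6 8 1 4].

2 3 7 5 6 8 1 4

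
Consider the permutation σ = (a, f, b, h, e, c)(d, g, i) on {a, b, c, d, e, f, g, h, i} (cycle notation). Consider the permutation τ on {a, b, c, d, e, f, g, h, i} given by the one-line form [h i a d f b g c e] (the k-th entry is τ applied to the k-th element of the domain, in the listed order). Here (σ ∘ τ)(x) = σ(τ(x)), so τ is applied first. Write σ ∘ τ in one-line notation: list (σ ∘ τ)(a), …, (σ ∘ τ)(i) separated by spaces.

e d f g b h i a c

For each element, apply τ then σ: a → h → e; b → i → d; c → a → f; d → d → g; e → f → b; f → b → h; g → g → i; h → c → a; i → e → c.
So σ ∘ τ in one-line form is e d f g b h i a c.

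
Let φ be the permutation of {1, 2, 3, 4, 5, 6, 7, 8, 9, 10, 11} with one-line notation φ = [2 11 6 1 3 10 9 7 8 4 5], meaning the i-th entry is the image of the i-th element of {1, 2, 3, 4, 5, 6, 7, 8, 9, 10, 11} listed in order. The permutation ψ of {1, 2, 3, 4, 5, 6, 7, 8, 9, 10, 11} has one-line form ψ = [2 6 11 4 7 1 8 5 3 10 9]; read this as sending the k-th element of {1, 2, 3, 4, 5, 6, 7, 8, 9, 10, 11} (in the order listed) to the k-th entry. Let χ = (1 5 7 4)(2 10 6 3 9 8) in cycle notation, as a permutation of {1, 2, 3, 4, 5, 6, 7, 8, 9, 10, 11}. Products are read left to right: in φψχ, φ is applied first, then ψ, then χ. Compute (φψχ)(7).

Apply the permutations in order: φ(7) = 9, then ψ(9) = 3, then χ(3) = 9. So (φψχ)(7) = 9.

9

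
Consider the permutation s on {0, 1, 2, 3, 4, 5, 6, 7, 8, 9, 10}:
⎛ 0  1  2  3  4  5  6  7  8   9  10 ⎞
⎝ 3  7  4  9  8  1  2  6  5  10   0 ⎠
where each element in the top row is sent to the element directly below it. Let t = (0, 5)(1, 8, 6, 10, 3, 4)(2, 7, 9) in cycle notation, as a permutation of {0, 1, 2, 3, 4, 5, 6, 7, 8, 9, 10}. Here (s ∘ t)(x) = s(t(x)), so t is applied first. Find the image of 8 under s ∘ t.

2

First apply t: t(8) = 6, then s(6) = 2. Thus (s ∘ t)(8) = 2.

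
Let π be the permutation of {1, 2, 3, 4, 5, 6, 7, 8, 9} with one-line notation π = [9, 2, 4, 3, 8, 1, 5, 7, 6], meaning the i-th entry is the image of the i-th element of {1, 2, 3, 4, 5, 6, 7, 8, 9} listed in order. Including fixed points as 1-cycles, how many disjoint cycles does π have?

The cycle decomposition is (1, 9, 6)(2)(3, 4)(5, 8, 7), which has 4 cycles (counting 1-cycles).

4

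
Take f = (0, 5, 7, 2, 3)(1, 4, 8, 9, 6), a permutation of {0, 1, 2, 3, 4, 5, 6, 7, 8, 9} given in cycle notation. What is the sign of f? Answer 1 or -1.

1

The cycle lengths are 5, 5.
A cycle is odd iff its length is even; f has 0 even-length cycles, so sgn(f) = (−1)^0 and f is even.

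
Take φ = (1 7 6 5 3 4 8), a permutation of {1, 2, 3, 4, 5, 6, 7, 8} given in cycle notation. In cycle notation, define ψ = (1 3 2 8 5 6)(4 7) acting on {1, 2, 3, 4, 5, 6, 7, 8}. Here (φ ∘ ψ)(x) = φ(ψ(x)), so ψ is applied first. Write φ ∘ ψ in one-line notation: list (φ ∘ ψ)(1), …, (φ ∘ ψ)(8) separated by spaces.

For each element, apply ψ then φ: 1 → 3 → 4; 2 → 8 → 1; 3 → 2 → 2; 4 → 7 → 6; 5 → 6 → 5; 6 → 1 → 7; 7 → 4 → 8; 8 → 5 → 3.
So φ ∘ ψ in one-line form is 4 1 2 6 5 7 8 3.

4 1 2 6 5 7 8 3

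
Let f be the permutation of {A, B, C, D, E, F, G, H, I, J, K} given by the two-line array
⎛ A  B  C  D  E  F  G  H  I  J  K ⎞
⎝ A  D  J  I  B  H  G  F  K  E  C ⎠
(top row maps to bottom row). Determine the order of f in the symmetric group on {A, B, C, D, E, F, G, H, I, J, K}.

Writing f as disjoint cycles, the cycle lengths are 7, 2, 1, 1.
Since disjoint cycles commute, ord(f) = lcm(7, 2) = 14.

14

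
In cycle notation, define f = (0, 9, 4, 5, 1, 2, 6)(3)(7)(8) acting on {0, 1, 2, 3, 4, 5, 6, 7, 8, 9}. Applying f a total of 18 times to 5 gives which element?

0

5 lies in the 7-cycle (0, 9, 4, 5, 1, 2, 6).
On a 7-cycle, f^7 is the identity, so f^18 = f^4 there (18 ≡ 4 mod 7).
Stepping 4 places around the cycle: 5 → 1 → 2 → 6 → 0.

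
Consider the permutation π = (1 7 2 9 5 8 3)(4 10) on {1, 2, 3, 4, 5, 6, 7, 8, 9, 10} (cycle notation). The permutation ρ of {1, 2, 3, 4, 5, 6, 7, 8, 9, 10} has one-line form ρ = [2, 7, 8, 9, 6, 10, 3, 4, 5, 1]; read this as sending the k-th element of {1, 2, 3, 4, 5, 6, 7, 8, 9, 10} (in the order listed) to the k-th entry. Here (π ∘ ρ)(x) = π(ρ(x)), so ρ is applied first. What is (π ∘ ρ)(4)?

5

(π ∘ ρ)(4) = π(ρ(4)). ρ(4) = 9, then π(9) = 5. So (π ∘ ρ)(4) = 5.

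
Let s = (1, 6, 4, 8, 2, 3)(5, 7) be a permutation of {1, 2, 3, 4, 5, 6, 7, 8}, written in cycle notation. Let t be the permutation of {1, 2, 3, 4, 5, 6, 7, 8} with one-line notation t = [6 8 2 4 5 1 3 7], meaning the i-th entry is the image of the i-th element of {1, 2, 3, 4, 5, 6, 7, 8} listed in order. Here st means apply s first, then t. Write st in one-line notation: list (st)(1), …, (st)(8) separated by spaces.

1 2 6 7 3 4 5 8

(st)(x) = t(s(x)). Computing each image: t(s(1)) = t(6) = 1, t(s(2)) = t(3) = 2, t(s(3)) = t(1) = 6, t(s(4)) = t(8) = 7, t(s(5)) = t(7) = 3, t(s(6)) = t(4) = 4, t(s(7)) = t(5) = 5, t(s(8)) = t(2) = 8.
Hence st = [1 2 6 7 3 4 5 8].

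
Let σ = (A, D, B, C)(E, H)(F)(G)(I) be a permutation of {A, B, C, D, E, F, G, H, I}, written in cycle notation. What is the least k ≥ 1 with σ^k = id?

4

The cycle type of σ is (4, 2, 1, 1, 1).
Since disjoint cycles commute, ord(σ) = lcm(4, 2) = 4.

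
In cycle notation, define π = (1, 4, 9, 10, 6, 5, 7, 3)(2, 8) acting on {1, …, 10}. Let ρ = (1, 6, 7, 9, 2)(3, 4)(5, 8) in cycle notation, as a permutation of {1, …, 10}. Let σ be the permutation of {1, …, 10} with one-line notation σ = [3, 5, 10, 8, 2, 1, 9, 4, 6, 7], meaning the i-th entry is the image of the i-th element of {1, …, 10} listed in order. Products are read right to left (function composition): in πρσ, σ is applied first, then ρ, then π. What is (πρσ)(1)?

Chase 1: σ(1) = 3; ρ(3) = 4; π(4) = 9. Hence (πρσ)(1) = 9.

9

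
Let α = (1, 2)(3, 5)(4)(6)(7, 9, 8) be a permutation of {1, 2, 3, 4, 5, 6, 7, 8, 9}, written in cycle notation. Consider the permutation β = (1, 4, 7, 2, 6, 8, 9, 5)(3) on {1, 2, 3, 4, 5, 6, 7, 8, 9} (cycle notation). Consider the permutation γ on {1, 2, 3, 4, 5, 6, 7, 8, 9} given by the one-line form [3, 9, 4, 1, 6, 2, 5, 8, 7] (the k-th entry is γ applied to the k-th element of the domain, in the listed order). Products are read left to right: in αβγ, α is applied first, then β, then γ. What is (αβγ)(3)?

Chase 3: α(3) = 5; β(5) = 1; γ(1) = 3. Hence (αβγ)(3) = 3.

3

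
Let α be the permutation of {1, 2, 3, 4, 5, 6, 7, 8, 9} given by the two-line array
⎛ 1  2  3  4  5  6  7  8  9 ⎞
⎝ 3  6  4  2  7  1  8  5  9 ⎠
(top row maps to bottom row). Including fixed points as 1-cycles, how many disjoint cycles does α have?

The cycle decomposition is (1, 3, 4, 2, 6)(5, 7, 8)(9), which has 3 cycles (counting 1-cycles).

3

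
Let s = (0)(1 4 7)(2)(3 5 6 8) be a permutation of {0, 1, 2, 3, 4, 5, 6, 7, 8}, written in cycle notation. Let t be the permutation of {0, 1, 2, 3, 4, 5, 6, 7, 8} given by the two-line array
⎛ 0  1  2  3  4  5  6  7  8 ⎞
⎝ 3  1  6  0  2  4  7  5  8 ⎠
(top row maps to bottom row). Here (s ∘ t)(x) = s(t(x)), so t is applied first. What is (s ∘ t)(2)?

8

t(2) = 6, then s(6) = 8; composing gives (s ∘ t)(2) = 8.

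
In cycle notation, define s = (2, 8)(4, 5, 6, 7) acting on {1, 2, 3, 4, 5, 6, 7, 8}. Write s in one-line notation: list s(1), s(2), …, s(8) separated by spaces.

1 8 3 5 6 7 4 2

Reading each image from the cycles: 1→1, 2→8, 3→3, 4→5, 5→6, 6→7, 7→4, 8→2.
So the one-line form is 1 8 3 5 6 7 4 2.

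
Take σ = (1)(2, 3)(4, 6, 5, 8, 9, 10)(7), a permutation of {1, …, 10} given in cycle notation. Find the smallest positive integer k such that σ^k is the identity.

The cycle type of σ is (6, 2, 1, 1).
The order of σ is the least common multiple of its cycle lengths: lcm(6, 2) = 6.

6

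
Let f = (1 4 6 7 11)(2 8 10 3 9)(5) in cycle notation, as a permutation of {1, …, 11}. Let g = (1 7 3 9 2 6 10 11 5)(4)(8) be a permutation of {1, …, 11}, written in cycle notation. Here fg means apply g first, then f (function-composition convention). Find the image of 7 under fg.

g(7) = 3, then f(3) = 9; composing gives (fg)(7) = 9.

9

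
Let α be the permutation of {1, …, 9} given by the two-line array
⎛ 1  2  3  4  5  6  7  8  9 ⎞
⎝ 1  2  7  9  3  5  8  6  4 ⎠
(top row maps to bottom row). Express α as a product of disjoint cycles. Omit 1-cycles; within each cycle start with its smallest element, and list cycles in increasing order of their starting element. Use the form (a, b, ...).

Iterating α from 3 gives 3 → 7 → 8 → 6 → 5 → 3; that is the 5-cycle (3, 7, 8, 6, 5).
Continuing from each remaining unvisited element yields (3, 7, 8, 6, 5)(4, 9).

(3, 7, 8, 6, 5)(4, 9)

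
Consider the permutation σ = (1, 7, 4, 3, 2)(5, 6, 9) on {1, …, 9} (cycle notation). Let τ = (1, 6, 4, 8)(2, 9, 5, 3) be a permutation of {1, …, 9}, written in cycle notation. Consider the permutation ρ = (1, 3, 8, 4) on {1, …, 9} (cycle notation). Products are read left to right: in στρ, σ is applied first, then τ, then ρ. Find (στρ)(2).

6

Chase 2: σ(2) = 1; τ(1) = 6; ρ(6) = 6. Hence (στρ)(2) = 6.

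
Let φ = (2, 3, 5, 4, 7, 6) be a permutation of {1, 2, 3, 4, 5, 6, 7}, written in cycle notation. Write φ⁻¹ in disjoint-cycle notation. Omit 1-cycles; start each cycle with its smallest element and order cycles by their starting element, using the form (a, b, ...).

(2, 6, 7, 4, 5, 3)

Inverting a permutation written in cycle notation just reverses the order within every cycle.
Reversing each cycle of φ and rotating so the smallest element leads gives (2, 6, 7, 4, 5, 3).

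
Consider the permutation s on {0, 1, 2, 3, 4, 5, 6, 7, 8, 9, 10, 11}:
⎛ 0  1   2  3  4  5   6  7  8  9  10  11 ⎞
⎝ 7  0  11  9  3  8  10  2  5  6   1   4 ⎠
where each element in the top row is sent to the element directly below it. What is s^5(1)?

Tracing 1 → 0 → … returns to 1 after 10 steps, so 1 lies in a 10-cycle (0 7 2 11 4 3 9 6 10 1).
Advancing 5 steps from 1: 1 → 0 → 7 → 2 → 11 → 4.

4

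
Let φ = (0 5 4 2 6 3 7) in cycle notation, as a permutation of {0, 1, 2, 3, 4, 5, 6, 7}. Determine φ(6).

6 appears in (0 5 4 2 6 3 7); the next entry (wrapping around) is 3.

3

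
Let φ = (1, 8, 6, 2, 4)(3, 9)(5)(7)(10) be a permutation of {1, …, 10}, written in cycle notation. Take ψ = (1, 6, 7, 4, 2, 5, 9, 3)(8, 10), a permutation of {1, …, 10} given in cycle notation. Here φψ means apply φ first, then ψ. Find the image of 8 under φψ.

First apply φ: φ(8) = 6, then ψ(6) = 7. Thus (φψ)(8) = 7.

7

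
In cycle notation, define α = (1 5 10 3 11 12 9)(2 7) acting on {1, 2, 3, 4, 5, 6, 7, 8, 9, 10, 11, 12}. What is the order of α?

The cycle type of α is (7, 2, 1, 1, 1).
Since disjoint cycles commute, ord(α) = lcm(7, 2) = 14.

14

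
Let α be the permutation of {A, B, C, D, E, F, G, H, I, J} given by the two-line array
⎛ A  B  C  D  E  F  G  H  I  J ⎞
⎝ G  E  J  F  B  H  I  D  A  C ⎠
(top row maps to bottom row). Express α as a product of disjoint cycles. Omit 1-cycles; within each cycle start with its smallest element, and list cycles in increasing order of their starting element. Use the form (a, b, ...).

From A: A → G → I → A, closing the cycle (A, G, I).
Continuing from each remaining unvisited element yields (A, G, I)(B, E)(C, J)(D, F, H).

(A, G, I)(B, E)(C, J)(D, F, H)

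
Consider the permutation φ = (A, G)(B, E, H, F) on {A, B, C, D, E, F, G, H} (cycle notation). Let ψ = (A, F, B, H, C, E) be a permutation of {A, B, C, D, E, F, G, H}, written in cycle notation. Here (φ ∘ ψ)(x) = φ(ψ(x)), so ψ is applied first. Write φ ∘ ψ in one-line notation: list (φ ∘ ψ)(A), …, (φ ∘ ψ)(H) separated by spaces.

(φ ∘ ψ)(x) = φ(ψ(x)). Computing each image: φ(ψ(A)) = φ(F) = B, φ(ψ(B)) = φ(H) = F, φ(ψ(C)) = φ(E) = H, φ(ψ(D)) = φ(D) = D, φ(ψ(E)) = φ(A) = G, φ(ψ(F)) = φ(B) = E, φ(ψ(G)) = φ(G) = A, φ(ψ(H)) = φ(C) = C.
Hence φ ∘ ψ = [B F H D G E A C].

B F H D G E A C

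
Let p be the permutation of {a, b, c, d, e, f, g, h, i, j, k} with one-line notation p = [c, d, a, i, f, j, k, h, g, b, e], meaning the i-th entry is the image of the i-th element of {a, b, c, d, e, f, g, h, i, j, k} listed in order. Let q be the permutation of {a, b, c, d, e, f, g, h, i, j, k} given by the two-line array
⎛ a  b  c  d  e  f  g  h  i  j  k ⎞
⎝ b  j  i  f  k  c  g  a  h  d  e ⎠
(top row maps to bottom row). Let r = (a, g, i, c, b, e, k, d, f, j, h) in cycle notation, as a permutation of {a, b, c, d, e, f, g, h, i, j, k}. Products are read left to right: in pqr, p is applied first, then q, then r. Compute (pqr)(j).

Apply the permutations in order: p(j) = b, then q(b) = j, then r(j) = h. So (pqr)(j) = h.

h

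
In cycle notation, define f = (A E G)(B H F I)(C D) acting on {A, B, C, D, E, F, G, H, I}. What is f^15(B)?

B lies in the 4-cycle (B H F I).
Since the cycle has length 4, f^15 acts on it the same as f^3 (15 mod 4 = 3).
Stepping 3 places around the cycle: B → H → F → I.

I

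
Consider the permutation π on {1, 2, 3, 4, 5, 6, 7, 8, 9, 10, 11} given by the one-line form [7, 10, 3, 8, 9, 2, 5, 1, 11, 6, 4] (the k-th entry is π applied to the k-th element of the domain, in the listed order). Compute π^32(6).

Tracing 6 → 2 → … returns to 6 after 3 steps, so 6 lies in a 3-cycle (2, 10, 6).
On a 3-cycle, π^3 is the identity, so π^32 = π^2 there (32 ≡ 2 mod 3).
Advancing 2 steps from 6: 6 → 2 → 10.

10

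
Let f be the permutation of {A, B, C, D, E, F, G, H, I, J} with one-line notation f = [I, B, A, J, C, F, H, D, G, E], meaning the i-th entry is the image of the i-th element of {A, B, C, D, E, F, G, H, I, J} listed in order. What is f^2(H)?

Tracing H → D → … returns to H after 8 steps, so H lies in an 8-cycle (A, I, G, H, D, J, E, C).
Advancing 2 steps from H: H → D → J.

J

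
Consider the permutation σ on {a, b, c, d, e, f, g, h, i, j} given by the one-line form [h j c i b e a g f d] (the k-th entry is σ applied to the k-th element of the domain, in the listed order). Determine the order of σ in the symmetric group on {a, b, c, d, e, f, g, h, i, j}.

6

The disjoint-cycle form of σ has cycle lengths 6, 3, 1.
The order of σ is the least common multiple of its cycle lengths: lcm(6, 3) = 6.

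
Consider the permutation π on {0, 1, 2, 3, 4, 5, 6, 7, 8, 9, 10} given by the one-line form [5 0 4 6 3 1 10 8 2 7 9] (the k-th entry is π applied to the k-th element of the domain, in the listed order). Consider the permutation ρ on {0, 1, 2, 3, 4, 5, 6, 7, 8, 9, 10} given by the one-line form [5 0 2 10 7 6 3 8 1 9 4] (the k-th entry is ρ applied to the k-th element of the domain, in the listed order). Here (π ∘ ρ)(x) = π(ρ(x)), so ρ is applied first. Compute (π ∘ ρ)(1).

5

(π ∘ ρ)(1) = π(ρ(1)). ρ(1) = 0, then π(0) = 5. So (π ∘ ρ)(1) = 5.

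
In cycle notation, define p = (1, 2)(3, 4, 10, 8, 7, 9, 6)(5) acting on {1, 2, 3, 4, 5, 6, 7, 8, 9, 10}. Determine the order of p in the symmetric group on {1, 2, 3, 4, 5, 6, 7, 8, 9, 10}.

The disjoint cycles have lengths 7, 2, 1.
The order is lcm(7, 2) = 14.

14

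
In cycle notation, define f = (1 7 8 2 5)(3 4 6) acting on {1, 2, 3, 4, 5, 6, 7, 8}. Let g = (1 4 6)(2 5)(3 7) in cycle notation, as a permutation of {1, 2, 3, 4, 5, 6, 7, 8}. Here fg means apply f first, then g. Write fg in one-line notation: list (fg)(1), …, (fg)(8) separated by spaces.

3 2 6 1 4 7 8 5

(fg)(x) = g(f(x)). Computing each image: g(f(1)) = g(7) = 3, g(f(2)) = g(5) = 2, g(f(3)) = g(4) = 6, g(f(4)) = g(6) = 1, g(f(5)) = g(1) = 4, g(f(6)) = g(3) = 7, g(f(7)) = g(8) = 8, g(f(8)) = g(2) = 5.
Hence fg = [3 2 6 1 4 7 8 5].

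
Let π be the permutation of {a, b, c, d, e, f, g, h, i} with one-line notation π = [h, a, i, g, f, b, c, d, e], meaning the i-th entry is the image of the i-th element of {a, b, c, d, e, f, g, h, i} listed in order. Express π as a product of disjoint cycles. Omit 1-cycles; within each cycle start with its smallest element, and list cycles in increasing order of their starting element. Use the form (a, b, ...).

(a, h, d, g, c, i, e, f, b)

From a: a → h → d → g → c → i → e → f → b → a, closing the cycle (a, h, d, g, c, i, e, f, b).
Repeating from the next unused element and collecting all non-trivial cycles gives (a, h, d, g, c, i, e, f, b).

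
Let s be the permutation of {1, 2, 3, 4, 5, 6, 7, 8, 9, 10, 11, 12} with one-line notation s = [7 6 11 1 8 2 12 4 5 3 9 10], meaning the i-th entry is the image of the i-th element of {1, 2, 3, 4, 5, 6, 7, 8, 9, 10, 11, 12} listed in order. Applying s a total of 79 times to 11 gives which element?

Tracing 11 → 9 → … returns to 11 after 10 steps, so 11 lies in a 10-cycle (1 7 12 10 3 11 9 5 8 4).
On a 10-cycle, s^10 is the identity, so s^79 = s^9 there (79 ≡ 9 mod 10).
Stepping 9 places around the cycle: 11 → 9 → 5 → 8 → 4 → 1 → 7 → 12 → 10 → 3.

3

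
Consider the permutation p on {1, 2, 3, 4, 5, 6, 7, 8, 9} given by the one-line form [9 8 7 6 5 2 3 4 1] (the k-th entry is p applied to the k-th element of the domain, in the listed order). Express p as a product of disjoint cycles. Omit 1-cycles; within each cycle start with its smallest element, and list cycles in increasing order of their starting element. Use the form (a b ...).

(1 9)(2 8 4 6)(3 7)

Iterating p from 1 gives 1 → 9 → 1; that is the 2-cycle (1 9).
Repeating from the next unused element and collecting all non-trivial cycles gives (1 9)(2 8 4 6)(3 7).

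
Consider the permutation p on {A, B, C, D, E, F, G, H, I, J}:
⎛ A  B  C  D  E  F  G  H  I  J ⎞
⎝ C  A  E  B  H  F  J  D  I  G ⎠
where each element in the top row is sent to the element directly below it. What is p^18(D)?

Tracing D → B → … returns to D after 6 steps, so D lies in a 6-cycle (A, C, E, H, D, B).
On a 6-cycle, p^6 is the identity, so p^18 = p^0 there (18 ≡ 0 mod 6).
So p^18(D) = D.

D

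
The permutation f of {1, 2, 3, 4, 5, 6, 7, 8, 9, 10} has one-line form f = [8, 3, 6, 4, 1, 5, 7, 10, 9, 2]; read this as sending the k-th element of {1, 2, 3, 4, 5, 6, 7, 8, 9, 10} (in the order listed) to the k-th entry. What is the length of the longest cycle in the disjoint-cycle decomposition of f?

Decomposing into disjoint cycles gives (1 8 10 2 3 6 5); the longest has length 7.

7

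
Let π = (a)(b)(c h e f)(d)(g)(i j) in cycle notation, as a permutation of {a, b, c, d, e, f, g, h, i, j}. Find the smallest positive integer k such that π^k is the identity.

4

The disjoint cycles have lengths 4, 2, 1, 1, 1, 1.
The order is lcm(4, 2) = 4.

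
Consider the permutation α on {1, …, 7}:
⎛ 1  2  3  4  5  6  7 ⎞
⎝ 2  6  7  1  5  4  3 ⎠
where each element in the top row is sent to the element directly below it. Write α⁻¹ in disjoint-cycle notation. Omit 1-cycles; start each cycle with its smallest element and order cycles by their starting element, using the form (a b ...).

(1 4 6 2)(3 7)

First write α in disjoint cycles: (1 2 6 4)(3 7).
Reversing each cycle (and rotating so the smallest element leads) gives α⁻¹ = (1 4 6 2)(3 7).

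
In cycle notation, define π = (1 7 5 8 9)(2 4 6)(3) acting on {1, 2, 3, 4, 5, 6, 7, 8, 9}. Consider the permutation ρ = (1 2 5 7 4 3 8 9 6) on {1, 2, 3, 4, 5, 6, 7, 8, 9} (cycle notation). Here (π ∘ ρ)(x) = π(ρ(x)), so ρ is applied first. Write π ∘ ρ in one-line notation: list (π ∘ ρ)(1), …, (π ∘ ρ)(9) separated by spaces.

4 8 9 3 5 7 6 1 2

(π ∘ ρ)(x) = π(ρ(x)). Computing each image: π(ρ(1)) = π(2) = 4, π(ρ(2)) = π(5) = 8, π(ρ(3)) = π(8) = 9, π(ρ(4)) = π(3) = 3, π(ρ(5)) = π(7) = 5, π(ρ(6)) = π(1) = 7, π(ρ(7)) = π(4) = 6, π(ρ(8)) = π(9) = 1, π(ρ(9)) = π(6) = 2.
Hence π ∘ ρ = [4 8 9 3 5 7 6 1 2].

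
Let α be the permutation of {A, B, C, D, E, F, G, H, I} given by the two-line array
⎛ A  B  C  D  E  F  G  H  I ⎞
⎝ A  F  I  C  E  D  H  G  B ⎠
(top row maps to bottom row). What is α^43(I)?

Tracing I → B → … returns to I after 5 steps, so I lies in a 5-cycle (B, F, D, C, I).
Since the cycle has length 5, α^43 acts on it the same as α^3 (43 mod 5 = 3).
Stepping 3 places around the cycle: I → B → F → D.

D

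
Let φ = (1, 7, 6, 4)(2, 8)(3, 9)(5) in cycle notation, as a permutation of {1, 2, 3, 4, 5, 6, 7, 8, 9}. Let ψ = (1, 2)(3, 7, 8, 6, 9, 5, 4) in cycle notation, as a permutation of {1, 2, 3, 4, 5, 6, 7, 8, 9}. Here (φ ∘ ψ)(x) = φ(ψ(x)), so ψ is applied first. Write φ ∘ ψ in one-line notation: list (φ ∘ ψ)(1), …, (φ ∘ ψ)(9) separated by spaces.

8 7 6 9 1 3 2 4 5

(φ ∘ ψ)(x) = φ(ψ(x)). Computing each image: φ(ψ(1)) = φ(2) = 8, φ(ψ(2)) = φ(1) = 7, φ(ψ(3)) = φ(7) = 6, φ(ψ(4)) = φ(3) = 9, φ(ψ(5)) = φ(4) = 1, φ(ψ(6)) = φ(9) = 3, φ(ψ(7)) = φ(8) = 2, φ(ψ(8)) = φ(6) = 4, φ(ψ(9)) = φ(5) = 5.
Hence φ ∘ ψ = [8 7 6 9 1 3 2 4 5].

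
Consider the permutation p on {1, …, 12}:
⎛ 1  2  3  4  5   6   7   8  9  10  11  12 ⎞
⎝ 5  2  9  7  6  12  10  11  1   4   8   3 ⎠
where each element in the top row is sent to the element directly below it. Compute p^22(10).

Tracing 10 → 4 → … returns to 10 after 3 steps, so 10 lies in a 3-cycle (4 7 10).
Since the cycle has length 3, p^22 acts on it the same as p^1 (22 mod 3 = 1).
Advancing 1 step from 10: 10 → 4.

4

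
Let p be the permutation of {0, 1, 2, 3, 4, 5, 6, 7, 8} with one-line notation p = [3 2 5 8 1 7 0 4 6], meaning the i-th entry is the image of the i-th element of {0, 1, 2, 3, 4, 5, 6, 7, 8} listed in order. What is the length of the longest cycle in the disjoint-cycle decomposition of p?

5

Decomposing into disjoint cycles gives (0, 3, 8, 6)(1, 2, 5, 7, 4); the longest has length 5.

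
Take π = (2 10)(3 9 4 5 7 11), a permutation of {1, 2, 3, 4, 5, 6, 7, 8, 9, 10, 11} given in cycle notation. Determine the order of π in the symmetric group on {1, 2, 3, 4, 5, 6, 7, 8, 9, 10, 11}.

The cycle type of π is (6, 2, 1, 1, 1).
The order is lcm(6, 2) = 6.

6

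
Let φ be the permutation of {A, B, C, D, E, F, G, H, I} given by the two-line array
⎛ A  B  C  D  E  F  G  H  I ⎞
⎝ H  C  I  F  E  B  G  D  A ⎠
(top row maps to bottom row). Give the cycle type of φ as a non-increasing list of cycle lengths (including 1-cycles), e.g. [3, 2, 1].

The disjoint cycles are (A H D F B C I)(E)(G), with lengths 7, 1, 1 in non-increasing order.

[7, 1, 1]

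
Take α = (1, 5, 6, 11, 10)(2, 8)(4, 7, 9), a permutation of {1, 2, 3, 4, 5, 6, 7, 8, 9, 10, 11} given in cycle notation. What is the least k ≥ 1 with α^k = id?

30

The disjoint cycles have lengths 5, 3, 2, 1.
The order is lcm(5, 3, 2) = 30.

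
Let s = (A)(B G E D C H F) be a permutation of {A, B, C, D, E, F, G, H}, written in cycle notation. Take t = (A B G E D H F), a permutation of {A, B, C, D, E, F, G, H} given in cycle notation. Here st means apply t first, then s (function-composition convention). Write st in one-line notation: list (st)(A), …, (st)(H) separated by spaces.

Chase each element through t then s: A → B → G; B → G → E; C → C → H; D → H → F; E → D → C; F → A → A; G → E → D; H → F → B.
So st in one-line form is G E H F C A D B.

G E H F C A D B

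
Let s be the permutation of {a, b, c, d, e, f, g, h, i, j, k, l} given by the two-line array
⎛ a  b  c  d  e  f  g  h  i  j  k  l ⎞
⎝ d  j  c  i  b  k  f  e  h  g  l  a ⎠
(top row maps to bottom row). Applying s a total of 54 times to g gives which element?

j

Tracing g → f → … returns to g after 11 steps, so g lies in an 11-cycle (a d i h e b j g f k l).
On an 11-cycle, s^11 is the identity, so s^54 = s^10 there (54 ≡ 10 mod 11).
Stepping 10 places around the cycle: g → f → k → l → a → d → i → h → e → b → j.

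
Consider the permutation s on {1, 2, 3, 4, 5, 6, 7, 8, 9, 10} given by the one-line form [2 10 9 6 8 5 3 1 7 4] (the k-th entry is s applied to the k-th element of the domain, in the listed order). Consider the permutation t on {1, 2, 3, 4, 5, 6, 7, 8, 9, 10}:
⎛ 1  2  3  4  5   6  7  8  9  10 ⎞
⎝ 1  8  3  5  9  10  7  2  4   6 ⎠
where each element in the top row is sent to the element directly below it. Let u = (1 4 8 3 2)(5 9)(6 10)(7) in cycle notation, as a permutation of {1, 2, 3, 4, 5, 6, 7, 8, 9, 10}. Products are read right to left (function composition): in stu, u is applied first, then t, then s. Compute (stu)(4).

Chase 4: u(4) = 8; t(8) = 2; s(2) = 10. Hence (stu)(4) = 10.

10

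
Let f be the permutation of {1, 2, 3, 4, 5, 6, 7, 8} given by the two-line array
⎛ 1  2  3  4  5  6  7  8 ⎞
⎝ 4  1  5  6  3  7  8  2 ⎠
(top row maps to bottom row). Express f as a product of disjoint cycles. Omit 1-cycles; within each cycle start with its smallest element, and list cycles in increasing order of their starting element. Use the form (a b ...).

(1 4 6 7 8 2)(3 5)

Start at 1 and follow images: 1 → 4 → 6 → 7 → 8 → 2 → 1, giving the cycle (1 4 6 7 8 2).
Continuing from each remaining unvisited element yields (1 4 6 7 8 2)(3 5).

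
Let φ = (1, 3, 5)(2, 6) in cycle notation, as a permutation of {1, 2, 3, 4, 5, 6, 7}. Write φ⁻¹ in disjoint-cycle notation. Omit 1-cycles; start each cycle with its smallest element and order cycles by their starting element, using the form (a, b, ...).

(1, 5, 3)(2, 6)

Inverting a permutation written in cycle notation just reverses the order within every cycle.
After reversing and putting each cycle's least element first, φ⁻¹ = (1, 5, 3)(2, 6).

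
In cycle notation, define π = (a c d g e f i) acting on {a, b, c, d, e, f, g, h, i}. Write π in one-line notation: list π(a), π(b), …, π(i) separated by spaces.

c b d g f i e h a

Reading each image from the cycles: a↦c, b↦b, c↦d, d↦g, e↦f, f↦i, g↦e, h↦h, i↦a.
So the one-line form is c b d g f i e h a.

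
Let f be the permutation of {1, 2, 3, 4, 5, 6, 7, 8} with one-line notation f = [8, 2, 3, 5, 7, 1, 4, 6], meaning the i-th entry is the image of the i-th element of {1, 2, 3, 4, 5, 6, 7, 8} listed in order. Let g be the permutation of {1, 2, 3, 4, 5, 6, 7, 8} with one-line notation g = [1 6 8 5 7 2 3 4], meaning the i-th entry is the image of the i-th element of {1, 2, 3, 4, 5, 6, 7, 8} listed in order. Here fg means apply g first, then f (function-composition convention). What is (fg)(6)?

2

g(6) = 2, then f(2) = 2; composing gives (fg)(6) = 2.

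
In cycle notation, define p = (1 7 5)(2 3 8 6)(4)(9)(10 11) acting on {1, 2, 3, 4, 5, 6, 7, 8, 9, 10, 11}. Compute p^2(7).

7 lies in the 3-cycle (1 7 5).
Advancing 2 steps from 7: 7 → 5 → 1.

1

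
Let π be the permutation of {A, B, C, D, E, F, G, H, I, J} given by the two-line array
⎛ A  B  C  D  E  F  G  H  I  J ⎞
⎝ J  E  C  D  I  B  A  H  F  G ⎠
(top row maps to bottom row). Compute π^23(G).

J

Tracing G → A → … returns to G after 3 steps, so G lies in a 3-cycle (A, J, G).
On a 3-cycle, π^3 is the identity, so π^23 = π^2 there (23 ≡ 2 mod 3).
Stepping 2 places around the cycle: G → A → J.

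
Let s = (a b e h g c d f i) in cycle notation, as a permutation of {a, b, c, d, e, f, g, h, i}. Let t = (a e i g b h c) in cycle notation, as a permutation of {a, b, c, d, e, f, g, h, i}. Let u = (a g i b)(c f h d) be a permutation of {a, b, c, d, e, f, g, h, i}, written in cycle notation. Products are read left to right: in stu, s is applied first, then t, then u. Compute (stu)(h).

Chase h: s(h) = g; t(g) = b; u(b) = a. Hence (stu)(h) = a.

a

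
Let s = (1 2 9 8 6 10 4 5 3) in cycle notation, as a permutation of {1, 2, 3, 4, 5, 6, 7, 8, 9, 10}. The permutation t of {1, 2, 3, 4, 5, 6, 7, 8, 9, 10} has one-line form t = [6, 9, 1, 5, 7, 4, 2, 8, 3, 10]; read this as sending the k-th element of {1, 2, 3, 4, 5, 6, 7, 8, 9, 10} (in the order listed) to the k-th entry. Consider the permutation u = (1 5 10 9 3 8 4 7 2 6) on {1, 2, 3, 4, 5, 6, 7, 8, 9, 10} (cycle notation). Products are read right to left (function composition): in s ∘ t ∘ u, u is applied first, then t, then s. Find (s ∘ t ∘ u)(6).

(s ∘ t ∘ u)(6) = s(t(u(6))). u(6) = 1, then t(1) = 6, then s(6) = 10, so the result is 10.

10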